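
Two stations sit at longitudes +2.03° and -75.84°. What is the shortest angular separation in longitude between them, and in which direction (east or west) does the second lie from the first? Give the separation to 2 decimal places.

77.87° west

Raw difference: -75.84 − 2.03 = -77.87°.
Normalise into (−180°, 180°]: -77.87° stays -77.87°.
Negative ⇒ the second point lies to the west; separation 77.87°.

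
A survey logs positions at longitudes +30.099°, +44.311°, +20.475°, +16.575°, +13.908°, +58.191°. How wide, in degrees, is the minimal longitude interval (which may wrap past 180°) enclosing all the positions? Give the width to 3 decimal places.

44.283°

Sort the longitudes: +13.908°, +16.575°, +20.475°, +30.099°, +44.311°, +58.191°.
Eastward gaps between consecutive values (wrapping around): 2.667°, 3.900°, 9.624°, 14.212°, 13.880°, 315.717°.
Largest gap = 315.717° ⇒ minimal covering band is its complement: 360° − 315.717° = 44.283°.
Band runs from +13.908° eastward to +58.191°.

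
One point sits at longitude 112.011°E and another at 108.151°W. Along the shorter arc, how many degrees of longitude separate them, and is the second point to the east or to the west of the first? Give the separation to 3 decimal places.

139.838° east

Raw difference: -108.151 − 112.011 = -220.162°.
Normalise into (−180°, 180°]: -220.162° + 360° = 139.838°.
Positive ⇒ the second point lies to the east; separation 139.838°.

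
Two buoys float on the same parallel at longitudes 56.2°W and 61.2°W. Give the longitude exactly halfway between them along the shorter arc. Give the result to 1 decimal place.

58.7°W

Signed shortest Δλ from -56.2° to -61.2° is -5.0°.
Midpoint longitude = -56.2° + (-5.0°)/2 = -56.2° − 2.5° = -58.7°.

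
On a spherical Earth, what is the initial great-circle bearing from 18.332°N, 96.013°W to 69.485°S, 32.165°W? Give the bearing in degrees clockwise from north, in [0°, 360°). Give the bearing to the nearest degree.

Δλ = -32.165 − -96.013 = 63.848°.
θ = atan2( sin Δλ · cos φ₂ , cos φ₁ · sin φ₂ − sin φ₁ · cos φ₂ · cos Δλ )
  = atan2(0.31458, -0.93763) = 161.453° → normalised to [0°, 360°): 161.453°.

161°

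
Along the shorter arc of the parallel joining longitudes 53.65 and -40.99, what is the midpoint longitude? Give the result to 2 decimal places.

Signed shortest Δλ from +53.65° to -40.99° is -94.64°.
Midpoint longitude = +53.65° + (-94.64°)/2 = +53.65° − 47.32° = +6.33°.

+6.33°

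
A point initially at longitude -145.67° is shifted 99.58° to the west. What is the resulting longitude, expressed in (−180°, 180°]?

+114.75°

Start at -145.67°; shift −99.58° → -245.25°.
-245.25° lies outside (−180°, 180°]; add 360° → +114.75°.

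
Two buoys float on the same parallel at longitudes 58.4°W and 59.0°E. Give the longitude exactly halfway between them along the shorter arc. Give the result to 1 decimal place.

0.3°E

Signed shortest Δλ from -58.4° to +59.0° is +117.4°.
Midpoint longitude = -58.4° + (+117.4°)/2 = -58.4° + 58.7° = +0.3°.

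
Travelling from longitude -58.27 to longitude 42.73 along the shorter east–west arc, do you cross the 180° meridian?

Signed shortest Δλ = ((42.73 − -58.27 + 180) mod 360) − 180 = 101.0°.
Going east by 101.0° from -58.27° reaches +42.73° without touching 180°.

No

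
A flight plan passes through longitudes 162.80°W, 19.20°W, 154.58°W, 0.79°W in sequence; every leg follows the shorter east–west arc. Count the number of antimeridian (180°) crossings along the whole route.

0

Leg 1: -162.80° → -19.20°, shortest Δλ = 143.6° (east) — does not cross 180°.
Leg 2: -19.20° → -154.58°, shortest Δλ = -135.38° (west) — does not cross 180°.
Leg 3: -154.58° → -0.79°, shortest Δλ = 153.79° (east) — does not cross 180°.
Total crossings: 0.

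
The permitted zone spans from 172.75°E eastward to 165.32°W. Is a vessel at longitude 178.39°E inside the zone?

Yes

Band width going east from +172.75° to -165.32°: ((-165.32 − 172.75) mod 360) = 21.93°.
Offset of +178.39° east of the west edge: ((178.39 − 172.75) mod 360) = 5.64°.
5.64° ≤ 21.93° ⇒ inside.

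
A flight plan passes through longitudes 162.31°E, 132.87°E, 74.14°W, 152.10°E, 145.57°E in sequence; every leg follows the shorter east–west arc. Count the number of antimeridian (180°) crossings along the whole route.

2

Leg 1: +162.31° → +132.87°, shortest Δλ = -29.44° (west) — does not cross 180°.
Leg 2: +132.87° → -74.14°, shortest Δλ = 152.99° (east) — crosses 180°.
Leg 3: -74.14° → +152.10°, shortest Δλ = -133.76° (west) — crosses 180°.
Leg 4: +152.10° → +145.57°, shortest Δλ = -6.53° (west) — does not cross 180°.
Total crossings: 2.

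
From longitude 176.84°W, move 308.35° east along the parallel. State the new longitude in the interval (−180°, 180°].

131.51°E

Start at -176.84°; shift +308.35° → +131.51°.
+131.51° already lies in (−180°, 180°].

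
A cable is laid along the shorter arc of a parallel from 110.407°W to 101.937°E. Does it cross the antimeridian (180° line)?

Naïve |101.937 − -110.407| = 212.344° > 180°, so the shorter arc goes the other way round — across 180°.
Signed shortest Δλ = ((101.937 − -110.407 + 180) mod 360) − 180 = -147.656°.
Going west by 147.656° from -110.407° passes through 180° before reaching +101.937°.

Yes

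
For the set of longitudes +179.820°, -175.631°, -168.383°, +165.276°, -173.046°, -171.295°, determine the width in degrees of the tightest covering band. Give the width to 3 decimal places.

Sort the longitudes: -175.631°, -173.046°, -171.295°, -168.383°, +165.276°, +179.820°.
Eastward gaps between consecutive values (wrapping around): 2.585°, 1.751°, 2.912°, 333.659°, 14.544°, 4.549°.
Largest gap = 333.659° ⇒ minimal covering band is its complement: 360° − 333.659° = 26.341°.
Band runs from +165.276° eastward to -168.383°, crossing the antimeridian.

26.341°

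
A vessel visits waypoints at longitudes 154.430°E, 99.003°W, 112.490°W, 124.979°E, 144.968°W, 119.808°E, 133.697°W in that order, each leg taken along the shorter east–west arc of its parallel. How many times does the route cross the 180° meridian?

Leg 1: +154.430° → -99.003°, shortest Δλ = 106.567° (east) — crosses 180°.
Leg 2: -99.003° → -112.490°, shortest Δλ = -13.487° (west) — does not cross 180°.
Leg 3: -112.490° → +124.979°, shortest Δλ = -122.531° (west) — crosses 180°.
Leg 4: +124.979° → -144.968°, shortest Δλ = 90.053° (east) — crosses 180°.
Leg 5: -144.968° → +119.808°, shortest Δλ = -95.224° (west) — crosses 180°.
Leg 6: +119.808° → -133.697°, shortest Δλ = 106.495° (east) — crosses 180°.
Total crossings: 5.

5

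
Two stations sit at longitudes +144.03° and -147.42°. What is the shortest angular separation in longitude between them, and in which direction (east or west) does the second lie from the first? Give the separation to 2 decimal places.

Raw difference: -147.42 − 144.03 = -291.45°.
Normalise into (−180°, 180°]: -291.45° + 360° = 68.55°.
Positive ⇒ the second point lies to the east; separation 68.55°.

68.55° east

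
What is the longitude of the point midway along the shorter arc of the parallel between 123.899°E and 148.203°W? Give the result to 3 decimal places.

167.848°E

Signed shortest Δλ from +123.899° to -148.203° is +87.898°.
Midpoint longitude = +123.899° + (+87.898°)/2 = +123.899° + 43.949° = +167.848°.
(The naïve average (+123.899 + -148.203)/2 = -12.152° is on the wrong side of the globe.)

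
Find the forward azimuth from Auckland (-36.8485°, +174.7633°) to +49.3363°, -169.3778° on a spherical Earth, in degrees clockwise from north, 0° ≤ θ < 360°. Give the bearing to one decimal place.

Δλ = -169.3778 − 174.7633 = -344.1411°; wrapped into (−180°, 180°]: 15.8589°.
θ = atan2( sin Δλ · cos φ₂ , cos φ₁ · sin φ₂ − sin φ₁ · cos φ₂ · cos Δλ )
  = atan2(0.17807, 0.98291) = 10.269° → normalised to [0°, 360°): 10.269°.

10.3°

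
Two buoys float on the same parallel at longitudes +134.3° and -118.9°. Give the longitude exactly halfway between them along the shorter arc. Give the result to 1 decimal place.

Signed shortest Δλ from +134.3° to -118.9° is +106.8°.
Midpoint longitude = +134.3° + (+106.8°)/2 = +134.3° + 53.4° = +187.7°.
Normalise into (−180°, 180°]: -172.3°.
(The naïve average (+134.3 + -118.9)/2 = 7.7° is on the wrong side of the globe.)

-172.3°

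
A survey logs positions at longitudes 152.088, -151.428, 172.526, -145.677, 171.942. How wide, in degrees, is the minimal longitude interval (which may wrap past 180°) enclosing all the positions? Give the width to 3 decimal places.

62.235°

Sort the longitudes: -151.428°, -145.677°, +152.088°, +171.942°, +172.526°.
Eastward gaps between consecutive values (wrapping around): 5.751°, 297.765°, 19.854°, 0.584°, 36.046°.
Largest gap = 297.765° ⇒ minimal covering band is its complement: 360° − 297.765° = 62.235°.
Band runs from +152.088° eastward to -145.677°, crossing the antimeridian.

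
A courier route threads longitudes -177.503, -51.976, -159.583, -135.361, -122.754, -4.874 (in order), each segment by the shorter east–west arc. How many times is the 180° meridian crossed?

0

Leg 1: -177.503° → -51.976°, shortest Δλ = 125.527° (east) — does not cross 180°.
Leg 2: -51.976° → -159.583°, shortest Δλ = -107.607° (west) — does not cross 180°.
Leg 3: -159.583° → -135.361°, shortest Δλ = 24.222° (east) — does not cross 180°.
Leg 4: -135.361° → -122.754°, shortest Δλ = 12.607° (east) — does not cross 180°.
Leg 5: -122.754° → -4.874°, shortest Δλ = 117.88° (east) — does not cross 180°.
Total crossings: 0.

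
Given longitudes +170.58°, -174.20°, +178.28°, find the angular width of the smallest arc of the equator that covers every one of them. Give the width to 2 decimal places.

Sort the longitudes: -174.20°, +170.58°, +178.28°.
Eastward gaps between consecutive values (wrapping around): 344.78°, 7.70°, 7.52°.
Largest gap = 344.78° ⇒ minimal covering band is its complement: 360° − 344.78° = 15.22°.
Band runs from +170.58° eastward to -174.20°, crossing the antimeridian.

15.22°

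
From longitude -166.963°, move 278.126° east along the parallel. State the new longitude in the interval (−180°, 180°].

Start at -166.963°; shift +278.126° → +111.163°.
+111.163° already lies in (−180°, 180°].

+111.163°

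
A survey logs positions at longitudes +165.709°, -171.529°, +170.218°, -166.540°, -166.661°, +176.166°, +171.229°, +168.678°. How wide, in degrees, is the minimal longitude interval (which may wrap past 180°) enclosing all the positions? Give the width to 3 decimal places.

27.751°

Sort the longitudes: -171.529°, -166.661°, -166.540°, +165.709°, +168.678°, +170.218°, +171.229°, +176.166°.
Eastward gaps between consecutive values (wrapping around): 4.868°, 0.121°, 332.249°, 2.969°, 1.540°, 1.011°, 4.937°, 12.305°.
Largest gap = 332.249° ⇒ minimal covering band is its complement: 360° − 332.249° = 27.751°.
Band runs from +165.709° eastward to -166.540°, crossing the antimeridian.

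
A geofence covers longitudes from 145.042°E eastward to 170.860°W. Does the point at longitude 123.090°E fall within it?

No

Band width going east from +145.042° to -170.860°: ((-170.860 − 145.042) mod 360) = 44.098°.
Offset of +123.090° east of the west edge: ((123.090 − 145.042) mod 360) = 338.048°.
338.048° > 44.098° ⇒ outside.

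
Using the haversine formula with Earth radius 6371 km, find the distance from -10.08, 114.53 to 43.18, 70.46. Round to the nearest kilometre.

7413 km

Δλ = 70.46 − 114.53 = -44.07°.
Δφ = 43.18 − -10.08 = 53.26°.
a = sin²(Δφ/2) + cos φ₁ · cos φ₂ · sin²(Δλ/2) = 0.301963.
c = 2·atan2(√a, √(1−a)) = 1.16356 rad → d = 6371·c ≈ 7413.03 km.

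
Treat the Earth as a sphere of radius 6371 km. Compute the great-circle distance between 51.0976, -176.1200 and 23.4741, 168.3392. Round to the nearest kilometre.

Δλ = 168.3392 − -176.1200 = 344.4592°; wrapped into (−180°, 180°]: -15.5408°.
Δφ = 23.4741 − 51.0976 = -27.6235°.
a = sin²(Δφ/2) + cos φ₁ · cos φ₂ · sin²(Δλ/2) = 0.067523.
c = 2·atan2(√a, √(1−a)) = 0.52574 rad → d = 6371·c ≈ 3349.47 km.

3349 km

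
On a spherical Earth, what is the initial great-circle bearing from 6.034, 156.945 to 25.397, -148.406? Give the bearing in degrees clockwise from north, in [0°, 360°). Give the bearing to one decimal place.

63.2°

Δλ = -148.406 − 156.945 = -305.351°; wrapped into (−180°, 180°]: 54.649°.
θ = atan2( sin Δλ · cos φ₂ , cos φ₁ · sin φ₂ − sin φ₁ · cos φ₂ · cos Δλ )
  = atan2(0.73680, 0.37157) = 63.238° → normalised to [0°, 360°): 63.238°.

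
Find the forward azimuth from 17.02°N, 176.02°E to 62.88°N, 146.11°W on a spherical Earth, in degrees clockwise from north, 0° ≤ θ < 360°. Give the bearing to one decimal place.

Δλ = -146.11 − 176.02 = -322.13°; wrapped into (−180°, 180°]: 37.87°.
θ = atan2( sin Δλ · cos φ₂ , cos φ₁ · sin φ₂ − sin φ₁ · cos φ₂ · cos Δλ )
  = atan2(0.27984, 0.74574) = 20.568° → normalised to [0°, 360°): 20.568°.

20.6°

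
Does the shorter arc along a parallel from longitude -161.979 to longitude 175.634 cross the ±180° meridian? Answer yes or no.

Naïve |175.634 − -161.979| = 337.613° > 180°, so the shorter arc goes the other way round — across 180°.
Signed shortest Δλ = ((175.634 − -161.979 + 180) mod 360) − 180 = -22.387°.
Going west by 22.387° from -161.979° passes through 180° before reaching +175.634°.

Yes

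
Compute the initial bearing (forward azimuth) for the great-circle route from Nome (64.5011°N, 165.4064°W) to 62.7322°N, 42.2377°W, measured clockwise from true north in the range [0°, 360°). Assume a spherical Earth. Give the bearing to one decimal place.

32.2°

Δλ = -42.2377 − -165.4064 = 123.1687°.
θ = atan2( sin Δλ · cos φ₂ , cos φ₁ · sin φ₂ − sin φ₁ · cos φ₂ · cos Δλ )
  = atan2(0.38350, 0.60890) = 32.204° → normalised to [0°, 360°): 32.204°.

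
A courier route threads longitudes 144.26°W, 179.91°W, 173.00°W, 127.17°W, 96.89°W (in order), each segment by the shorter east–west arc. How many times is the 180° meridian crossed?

Leg 1: -144.26° → -179.91°, shortest Δλ = -35.65° (west) — does not cross 180°.
Leg 2: -179.91° → -173.00°, shortest Δλ = 6.91° (east) — does not cross 180°.
Leg 3: -173.00° → -127.17°, shortest Δλ = 45.83° (east) — does not cross 180°.
Leg 4: -127.17° → -96.89°, shortest Δλ = 30.28° (east) — does not cross 180°.
Total crossings: 0.

0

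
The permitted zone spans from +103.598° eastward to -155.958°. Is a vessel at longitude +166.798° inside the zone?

Yes

Band width going east from +103.598° to -155.958°: ((-155.958 − 103.598) mod 360) = 100.444°.
Offset of +166.798° east of the west edge: ((166.798 − 103.598) mod 360) = 63.200°.
63.200° ≤ 100.444° ⇒ inside.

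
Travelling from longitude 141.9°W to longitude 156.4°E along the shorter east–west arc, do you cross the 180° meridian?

Naïve |156.4 − -141.9| = 298.3° > 180°, so the shorter arc goes the other way round — across 180°.
Signed shortest Δλ = ((156.4 − -141.9 + 180) mod 360) − 180 = -61.7°.
Going west by 61.7° from -141.9° passes through 180° before reaching +156.4°.

Yes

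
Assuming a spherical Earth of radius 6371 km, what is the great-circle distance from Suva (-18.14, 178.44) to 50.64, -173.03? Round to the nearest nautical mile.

Δλ = -173.03 − 178.44 = -351.47°; wrapped into (−180°, 180°]: 8.53°.
Δφ = 50.64 − -18.14 = 68.78°.
a = sin²(Δφ/2) + cos φ₁ · cos φ₂ · sin²(Δλ/2) = 0.322358.
c = 2·atan2(√a, √(1−a)) = 1.20758 rad → d = 6371·c ≈ 7693.49 km ≈ 4154.15 nmi.

4154 nmi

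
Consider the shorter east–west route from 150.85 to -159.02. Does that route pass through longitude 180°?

Naïve |-159.02 − 150.85| = 309.87° > 180°, so the shorter arc goes the other way round — across 180°.
Signed shortest Δλ = ((-159.02 − 150.85 + 180) mod 360) − 180 = 50.13°.
Going east by 50.13° from +150.85° passes through 180° before reaching -159.02°.

Yes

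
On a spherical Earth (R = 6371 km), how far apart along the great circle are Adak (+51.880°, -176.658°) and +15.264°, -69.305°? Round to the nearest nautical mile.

Δλ = -69.305 − -176.658 = 107.353°.
Δφ = 15.264 − 51.880 = -36.616°.
a = sin²(Δφ/2) + cos φ₁ · cos φ₂ · sin²(Δλ/2) = 0.485253.
c = 2·atan2(√a, √(1−a)) = 1.54130 rad → d = 6371·c ≈ 9819.61 km ≈ 5302.16 nmi.

5302 nmi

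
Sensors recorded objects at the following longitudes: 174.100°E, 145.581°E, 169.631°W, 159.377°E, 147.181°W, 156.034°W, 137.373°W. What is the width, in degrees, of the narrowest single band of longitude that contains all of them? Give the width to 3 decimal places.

Sort the longitudes: -169.631°, -156.034°, -147.181°, -137.373°, +145.581°, +159.377°, +174.100°.
Eastward gaps between consecutive values (wrapping around): 13.597°, 8.853°, 9.808°, 282.954°, 13.796°, 14.723°, 16.269°.
Largest gap = 282.954° ⇒ minimal covering band is its complement: 360° − 282.954° = 77.046°.
Band runs from +145.581° eastward to -137.373°, crossing the antimeridian.

77.046°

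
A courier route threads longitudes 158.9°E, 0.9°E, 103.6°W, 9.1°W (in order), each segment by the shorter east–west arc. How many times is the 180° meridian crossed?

Leg 1: +158.9° → +0.9°, shortest Δλ = -158.0° (west) — does not cross 180°.
Leg 2: +0.9° → -103.6°, shortest Δλ = -104.5° (west) — does not cross 180°.
Leg 3: -103.6° → -9.1°, shortest Δλ = 94.5° (east) — does not cross 180°.
Total crossings: 0.

0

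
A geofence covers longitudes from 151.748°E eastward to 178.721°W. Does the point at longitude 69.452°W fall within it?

No

Band width going east from +151.748° to -178.721°: ((-178.721 − 151.748) mod 360) = 29.531°.
Offset of -69.452° east of the west edge: ((-69.452 − 151.748) mod 360) = 138.800°.
138.800° > 29.531° ⇒ outside.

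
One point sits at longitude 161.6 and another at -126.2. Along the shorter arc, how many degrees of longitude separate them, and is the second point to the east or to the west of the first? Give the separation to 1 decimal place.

Raw difference: -126.2 − 161.6 = -287.8°.
Normalise into (−180°, 180°]: -287.8° + 360° = 72.2°.
Positive ⇒ the second point lies to the east; separation 72.2°.

72.2° east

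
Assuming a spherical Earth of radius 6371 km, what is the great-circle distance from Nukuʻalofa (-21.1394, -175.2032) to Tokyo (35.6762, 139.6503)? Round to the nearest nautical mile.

Δλ = 139.6503 − -175.2032 = 314.8535°; wrapped into (−180°, 180°]: -45.1465°.
Δφ = 35.6762 − -21.1394 = 56.8156°.
a = sin²(Δφ/2) + cos φ₁ · cos φ₂ · sin²(Δλ/2) = 0.337975.
c = 2·atan2(√a, √(1−a)) = 1.24079 rad → d = 6371·c ≈ 7905.07 km ≈ 4268.39 nmi.

4268 nmi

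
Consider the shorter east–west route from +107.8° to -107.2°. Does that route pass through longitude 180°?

Naïve |-107.2 − 107.8| = 215.0° > 180°, so the shorter arc goes the other way round — across 180°.
Signed shortest Δλ = ((-107.2 − 107.8 + 180) mod 360) − 180 = 145.0°.
Going east by 145.0° from +107.8° passes through 180° before reaching -107.2°.

Yes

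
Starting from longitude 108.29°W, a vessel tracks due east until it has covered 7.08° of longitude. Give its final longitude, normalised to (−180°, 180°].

101.21°W

Start at -108.29°; shift +7.08° → -101.21°.
-101.21° already lies in (−180°, 180°].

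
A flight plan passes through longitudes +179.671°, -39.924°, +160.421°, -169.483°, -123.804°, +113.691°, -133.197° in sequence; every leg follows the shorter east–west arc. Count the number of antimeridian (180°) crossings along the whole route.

5

Leg 1: +179.671° → -39.924°, shortest Δλ = 140.405° (east) — crosses 180°.
Leg 2: -39.924° → +160.421°, shortest Δλ = -159.655° (west) — crosses 180°.
Leg 3: +160.421° → -169.483°, shortest Δλ = 30.096° (east) — crosses 180°.
Leg 4: -169.483° → -123.804°, shortest Δλ = 45.679° (east) — does not cross 180°.
Leg 5: -123.804° → +113.691°, shortest Δλ = -122.505° (west) — crosses 180°.
Leg 6: +113.691° → -133.197°, shortest Δλ = 113.112° (east) — crosses 180°.
Total crossings: 5.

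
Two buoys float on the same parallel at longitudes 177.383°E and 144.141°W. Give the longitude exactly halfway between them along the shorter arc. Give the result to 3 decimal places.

Signed shortest Δλ from +177.383° to -144.141° is +38.476°.
Midpoint longitude = +177.383° + (+38.476°)/2 = +177.383° + 19.238° = +196.621°.
Normalise into (−180°, 180°]: -163.379°.
(The naïve average (+177.383 + -144.141)/2 = 16.621° is on the wrong side of the globe.)

163.379°W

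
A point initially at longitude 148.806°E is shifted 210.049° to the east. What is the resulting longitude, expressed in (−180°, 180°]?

1.145°W

Start at +148.806°; shift +210.049° → +358.855°.
+358.855° lies outside (−180°, 180°]; subtract 360° → -1.145°.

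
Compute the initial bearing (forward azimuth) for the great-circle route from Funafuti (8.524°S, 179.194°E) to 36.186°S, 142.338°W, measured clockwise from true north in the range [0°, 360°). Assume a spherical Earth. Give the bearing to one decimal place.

Δλ = -142.338 − 179.194 = -321.532°; wrapped into (−180°, 180°]: 38.468°.
θ = atan2( sin Δλ · cos φ₂ , cos φ₁ · sin φ₂ − sin φ₁ · cos φ₂ · cos Δλ )
  = atan2(0.50208, -0.49022) = 134.315° → normalised to [0°, 360°): 134.315°.

134.3°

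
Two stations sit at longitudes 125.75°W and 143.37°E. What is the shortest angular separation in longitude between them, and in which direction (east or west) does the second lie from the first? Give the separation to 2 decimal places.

Raw difference: 143.37 − -125.75 = 269.12°.
Normalise into (−180°, 180°]: 269.12° − 360° = -90.88°.
Negative ⇒ the second point lies to the west; separation 90.88°.

90.88° west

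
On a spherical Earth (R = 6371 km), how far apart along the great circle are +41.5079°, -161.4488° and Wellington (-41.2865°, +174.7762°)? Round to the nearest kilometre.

Δλ = 174.7762 − -161.4488 = 336.2250°; wrapped into (−180°, 180°]: -23.7750°.
Δφ = -41.2865 − 41.5079 = -82.7944°.
a = sin²(Δφ/2) + cos φ₁ · cos φ₂ · sin²(Δλ/2) = 0.461162.
c = 2·atan2(√a, √(1−a)) = 1.49304 rad → d = 6371·c ≈ 9512.17 km.

9512 km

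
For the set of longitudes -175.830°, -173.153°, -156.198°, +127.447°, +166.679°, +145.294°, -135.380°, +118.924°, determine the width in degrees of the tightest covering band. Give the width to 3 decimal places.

105.696°

Sort the longitudes: -175.830°, -173.153°, -156.198°, -135.380°, +118.924°, +127.447°, +145.294°, +166.679°.
Eastward gaps between consecutive values (wrapping around): 2.677°, 16.955°, 20.818°, 254.304°, 8.523°, 17.847°, 21.385°, 17.491°.
Largest gap = 254.304° ⇒ minimal covering band is its complement: 360° − 254.304° = 105.696°.
Band runs from +118.924° eastward to -135.380°, crossing the antimeridian.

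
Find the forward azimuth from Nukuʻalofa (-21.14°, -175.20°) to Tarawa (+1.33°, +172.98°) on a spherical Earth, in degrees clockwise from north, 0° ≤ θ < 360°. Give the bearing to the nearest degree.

Δλ = 172.98 − -175.20 = 348.18°; wrapped into (−180°, 180°]: -11.82°.
θ = atan2( sin Δλ · cos φ₂ , cos φ₁ · sin φ₂ − sin φ₁ · cos φ₂ · cos Δλ )
  = atan2(-0.20478, 0.37455) = -28.667° → normalised to [0°, 360°): 331.333°.

331°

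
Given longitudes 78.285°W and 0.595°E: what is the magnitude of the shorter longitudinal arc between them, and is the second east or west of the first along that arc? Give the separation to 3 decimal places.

Raw difference: 0.595 − -78.285 = 78.88°.
Normalise into (−180°, 180°]: 78.88° stays 78.88°.
Positive ⇒ the second point lies to the east; separation 78.880°.

78.880° east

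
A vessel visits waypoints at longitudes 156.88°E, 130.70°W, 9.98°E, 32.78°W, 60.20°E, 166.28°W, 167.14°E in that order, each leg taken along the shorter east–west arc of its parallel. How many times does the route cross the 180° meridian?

3

Leg 1: +156.88° → -130.70°, shortest Δλ = 72.42° (east) — crosses 180°.
Leg 2: -130.70° → +9.98°, shortest Δλ = 140.68° (east) — does not cross 180°.
Leg 3: +9.98° → -32.78°, shortest Δλ = -42.76° (west) — does not cross 180°.
Leg 4: -32.78° → +60.20°, shortest Δλ = 92.98° (east) — does not cross 180°.
Leg 5: +60.20° → -166.28°, shortest Δλ = 133.52° (east) — crosses 180°.
Leg 6: -166.28° → +167.14°, shortest Δλ = -26.58° (west) — crosses 180°.
Total crossings: 3.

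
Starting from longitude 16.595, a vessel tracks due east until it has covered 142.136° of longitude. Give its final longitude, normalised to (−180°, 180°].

+158.731°

Start at +16.595°; shift +142.136° → +158.731°.
+158.731° already lies in (−180°, 180°].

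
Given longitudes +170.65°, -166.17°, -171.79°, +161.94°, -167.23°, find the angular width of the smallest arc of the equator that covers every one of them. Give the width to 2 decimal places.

Sort the longitudes: -171.79°, -167.23°, -166.17°, +161.94°, +170.65°.
Eastward gaps between consecutive values (wrapping around): 4.56°, 1.06°, 328.11°, 8.71°, 17.56°.
Largest gap = 328.11° ⇒ minimal covering band is its complement: 360° − 328.11° = 31.89°.
Band runs from +161.94° eastward to -166.17°, crossing the antimeridian.

31.89°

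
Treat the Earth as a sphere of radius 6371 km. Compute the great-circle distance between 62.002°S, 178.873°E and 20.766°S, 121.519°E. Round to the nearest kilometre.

6298 km

Δλ = 121.519 − 178.873 = -57.354°.
Δφ = -20.766 − -62.002 = 41.236°.
a = sin²(Δφ/2) + cos φ₁ · cos φ₂ · sin²(Δλ/2) = 0.225078.
c = 2·atan2(√a, √(1−a)) = 0.98862 rad → d = 6371·c ≈ 6298.49 km.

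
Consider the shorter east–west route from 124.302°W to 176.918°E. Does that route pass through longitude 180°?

Yes

Naïve |176.918 − -124.302| = 301.22° > 180°, so the shorter arc goes the other way round — across 180°.
Signed shortest Δλ = ((176.918 − -124.302 + 180) mod 360) − 180 = -58.78°.
Going west by 58.78° from -124.302° passes through 180° before reaching +176.918°.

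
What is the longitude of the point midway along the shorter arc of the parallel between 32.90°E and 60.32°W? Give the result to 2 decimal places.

13.71°W

Signed shortest Δλ from +32.90° to -60.32° is -93.22°.
Midpoint longitude = +32.90° + (-93.22°)/2 = +32.90° − 46.61° = -13.71°.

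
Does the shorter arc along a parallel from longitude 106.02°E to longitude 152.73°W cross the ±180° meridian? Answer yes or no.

Naïve |-152.73 − 106.02| = 258.75° > 180°, so the shorter arc goes the other way round — across 180°.
Signed shortest Δλ = ((-152.73 − 106.02 + 180) mod 360) − 180 = 101.25°.
Going east by 101.25° from +106.02° passes through 180° before reaching -152.73°.

Yes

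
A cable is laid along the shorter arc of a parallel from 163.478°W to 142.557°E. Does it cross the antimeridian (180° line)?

Naïve |142.557 − -163.478| = 306.035° > 180°, so the shorter arc goes the other way round — across 180°.
Signed shortest Δλ = ((142.557 − -163.478 + 180) mod 360) − 180 = -53.965°.
Going west by 53.965° from -163.478° passes through 180° before reaching +142.557°.

Yes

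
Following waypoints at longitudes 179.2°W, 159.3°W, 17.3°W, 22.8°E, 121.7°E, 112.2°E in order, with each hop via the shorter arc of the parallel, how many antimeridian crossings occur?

Leg 1: -179.2° → -159.3°, shortest Δλ = 19.9° (east) — does not cross 180°.
Leg 2: -159.3° → -17.3°, shortest Δλ = 142.0° (east) — does not cross 180°.
Leg 3: -17.3° → +22.8°, shortest Δλ = 40.1° (east) — does not cross 180°.
Leg 4: +22.8° → +121.7°, shortest Δλ = 98.9° (east) — does not cross 180°.
Leg 5: +121.7° → +112.2°, shortest Δλ = -9.5° (west) — does not cross 180°.
Total crossings: 0.

0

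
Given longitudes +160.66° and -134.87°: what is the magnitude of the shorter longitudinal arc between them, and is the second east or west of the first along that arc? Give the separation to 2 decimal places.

64.47° east

Raw difference: -134.87 − 160.66 = -295.53°.
Normalise into (−180°, 180°]: -295.53° + 360° = 64.47°.
Positive ⇒ the second point lies to the east; separation 64.47°.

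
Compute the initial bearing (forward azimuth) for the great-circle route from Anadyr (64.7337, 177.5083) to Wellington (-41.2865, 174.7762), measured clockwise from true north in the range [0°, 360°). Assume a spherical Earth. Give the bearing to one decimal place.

Δλ = 174.7762 − 177.5083 = -2.7321°.
θ = atan2( sin Δλ · cos φ₂ , cos φ₁ · sin φ₂ − sin φ₁ · cos φ₂ · cos Δλ )
  = atan2(-0.03582, -0.96039) = -177.864° → normalised to [0°, 360°): 182.136°.

182.1°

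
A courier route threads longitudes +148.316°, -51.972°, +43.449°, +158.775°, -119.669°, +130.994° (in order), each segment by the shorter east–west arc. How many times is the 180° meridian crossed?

3

Leg 1: +148.316° → -51.972°, shortest Δλ = 159.712° (east) — crosses 180°.
Leg 2: -51.972° → +43.449°, shortest Δλ = 95.421° (east) — does not cross 180°.
Leg 3: +43.449° → +158.775°, shortest Δλ = 115.326° (east) — does not cross 180°.
Leg 4: +158.775° → -119.669°, shortest Δλ = 81.556° (east) — crosses 180°.
Leg 5: -119.669° → +130.994°, shortest Δλ = -109.337° (west) — crosses 180°.
Total crossings: 3.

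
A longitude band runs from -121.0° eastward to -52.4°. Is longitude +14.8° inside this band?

No

Band width going east from -121.0° to -52.4°: ((-52.4 − -121.0) mod 360) = 68.6°.
Offset of +14.8° east of the west edge: ((14.8 − -121.0) mod 360) = 135.8°.
135.8° > 68.6° ⇒ outside.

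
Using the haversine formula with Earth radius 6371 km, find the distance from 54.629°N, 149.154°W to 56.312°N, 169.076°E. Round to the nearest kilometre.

2599 km

Δλ = 169.076 − -149.154 = 318.230°; wrapped into (−180°, 180°]: -41.770°.
Δφ = 56.312 − 54.629 = 1.683°.
a = sin²(Δφ/2) + cos φ₁ · cos φ₂ · sin²(Δλ/2) = 0.041021.
c = 2·atan2(√a, √(1−a)) = 0.40790 rad → d = 6371·c ≈ 2598.70 km.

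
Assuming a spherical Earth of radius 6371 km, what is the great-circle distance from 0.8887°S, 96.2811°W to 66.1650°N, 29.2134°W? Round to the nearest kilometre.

9092 km

Δλ = -29.2134 − -96.2811 = 67.0677°.
Δφ = 66.1650 − -0.8887 = 67.0537°.
a = sin²(Δφ/2) + cos φ₁ · cos φ₂ · sin²(Δλ/2) = 0.428375.
c = 2·atan2(√a, √(1−a)) = 1.42705 rad → d = 6371·c ≈ 9091.75 km.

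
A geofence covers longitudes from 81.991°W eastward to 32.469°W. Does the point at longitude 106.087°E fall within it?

Band width going east from -81.991° to -32.469°: ((-32.469 − -81.991) mod 360) = 49.522°.
Offset of +106.087° east of the west edge: ((106.087 − -81.991) mod 360) = 188.078°.
188.078° > 49.522° ⇒ outside.

No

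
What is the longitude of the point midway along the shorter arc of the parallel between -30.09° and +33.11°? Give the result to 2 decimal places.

Signed shortest Δλ from -30.09° to +33.11° is +63.20°.
Midpoint longitude = -30.09° + (+63.20°)/2 = -30.09° + 31.60° = +1.51°.

+1.51°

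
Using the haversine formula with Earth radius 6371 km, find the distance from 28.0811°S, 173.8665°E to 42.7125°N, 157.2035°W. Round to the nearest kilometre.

8410 km

Δλ = -157.2035 − 173.8665 = -331.0700°; wrapped into (−180°, 180°]: 28.9300°.
Δφ = 42.7125 − -28.0811 = 70.7936°.
a = sin²(Δφ/2) + cos φ₁ · cos φ₂ · sin²(Δλ/2) = 0.375962.
c = 2·atan2(√a, √(1−a)) = 1.32010 rad → d = 6371·c ≈ 8410.38 km.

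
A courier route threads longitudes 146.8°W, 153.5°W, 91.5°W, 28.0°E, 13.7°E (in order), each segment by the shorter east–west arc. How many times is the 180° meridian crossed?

Leg 1: -146.8° → -153.5°, shortest Δλ = -6.7° (west) — does not cross 180°.
Leg 2: -153.5° → -91.5°, shortest Δλ = 62.0° (east) — does not cross 180°.
Leg 3: -91.5° → +28.0°, shortest Δλ = 119.5° (east) — does not cross 180°.
Leg 4: +28.0° → +13.7°, shortest Δλ = -14.3° (west) — does not cross 180°.
Total crossings: 0.

0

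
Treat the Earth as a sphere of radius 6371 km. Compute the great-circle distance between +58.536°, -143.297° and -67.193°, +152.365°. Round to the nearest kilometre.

14936 km

Δλ = 152.365 − -143.297 = 295.662°; wrapped into (−180°, 180°]: -64.338°.
Δφ = -67.193 − 58.536 = -125.729°.
a = sin²(Δφ/2) + cos φ₁ · cos φ₂ · sin²(Δλ/2) = 0.849330.
c = 2·atan2(√a, √(1−a)) = 2.34432 rad → d = 6371·c ≈ 14935.65 km.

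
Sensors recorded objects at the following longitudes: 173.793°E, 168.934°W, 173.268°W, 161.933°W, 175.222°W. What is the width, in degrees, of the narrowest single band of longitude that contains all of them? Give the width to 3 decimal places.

24.274°

Sort the longitudes: -175.222°, -173.268°, -168.934°, -161.933°, +173.793°.
Eastward gaps between consecutive values (wrapping around): 1.954°, 4.334°, 7.001°, 335.726°, 10.985°.
Largest gap = 335.726° ⇒ minimal covering band is its complement: 360° − 335.726° = 24.274°.
Band runs from +173.793° eastward to -161.933°, crossing the antimeridian.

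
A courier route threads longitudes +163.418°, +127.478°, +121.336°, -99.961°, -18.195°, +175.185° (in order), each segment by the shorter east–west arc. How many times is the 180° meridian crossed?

Leg 1: +163.418° → +127.478°, shortest Δλ = -35.94° (west) — does not cross 180°.
Leg 2: +127.478° → +121.336°, shortest Δλ = -6.142° (west) — does not cross 180°.
Leg 3: +121.336° → -99.961°, shortest Δλ = 138.703° (east) — crosses 180°.
Leg 4: -99.961° → -18.195°, shortest Δλ = 81.766° (east) — does not cross 180°.
Leg 5: -18.195° → +175.185°, shortest Δλ = -166.62° (west) — crosses 180°.
Total crossings: 2.

2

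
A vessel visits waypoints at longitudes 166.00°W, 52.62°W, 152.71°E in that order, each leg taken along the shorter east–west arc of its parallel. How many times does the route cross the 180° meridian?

Leg 1: -166.00° → -52.62°, shortest Δλ = 113.38° (east) — does not cross 180°.
Leg 2: -52.62° → +152.71°, shortest Δλ = -154.67° (west) — crosses 180°.
Total crossings: 1.

1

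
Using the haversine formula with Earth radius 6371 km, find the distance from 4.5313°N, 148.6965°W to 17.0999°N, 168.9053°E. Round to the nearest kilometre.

Δλ = 168.9053 − -148.6965 = 317.6018°; wrapped into (−180°, 180°]: -42.3982°.
Δφ = 17.0999 − 4.5313 = 12.5686°.
a = sin²(Δφ/2) + cos φ₁ · cos φ₂ · sin²(Δλ/2) = 0.136572.
c = 2·atan2(√a, √(1−a)) = 0.75706 rad → d = 6371·c ≈ 4823.26 km.

4823 km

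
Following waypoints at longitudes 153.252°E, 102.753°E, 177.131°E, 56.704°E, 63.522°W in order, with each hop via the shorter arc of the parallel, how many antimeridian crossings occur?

Leg 1: +153.252° → +102.753°, shortest Δλ = -50.499° (west) — does not cross 180°.
Leg 2: +102.753° → +177.131°, shortest Δλ = 74.378° (east) — does not cross 180°.
Leg 3: +177.131° → +56.704°, shortest Δλ = -120.427° (west) — does not cross 180°.
Leg 4: +56.704° → -63.522°, shortest Δλ = -120.226° (west) — does not cross 180°.
Total crossings: 0.

0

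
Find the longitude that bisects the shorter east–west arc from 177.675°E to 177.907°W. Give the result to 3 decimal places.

179.884°E

Signed shortest Δλ from +177.675° to -177.907° is +4.418°.
Midpoint longitude = +177.675° + (+4.418°)/2 = +177.675° + 2.209° = +179.884°.
(The naïve average (+177.675 + -177.907)/2 = -0.116° is on the wrong side of the globe.)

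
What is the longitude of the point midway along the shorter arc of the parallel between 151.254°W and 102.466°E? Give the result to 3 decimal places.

Signed shortest Δλ from -151.254° to +102.466° is -106.280°.
Midpoint longitude = -151.254° + (-106.280°)/2 = -151.254° − 53.140° = -204.394°.
Normalise into (−180°, 180°]: +155.606°.
(The naïve average (-151.254 + +102.466)/2 = -24.394° is on the wrong side of the globe.)

155.606°E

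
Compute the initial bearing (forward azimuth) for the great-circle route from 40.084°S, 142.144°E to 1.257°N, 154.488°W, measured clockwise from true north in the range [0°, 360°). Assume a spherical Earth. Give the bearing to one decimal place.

Δλ = -154.488 − 142.144 = -296.632°; wrapped into (−180°, 180°]: 63.368°.
θ = atan2( sin Δλ · cos φ₂ , cos φ₁ · sin φ₂ − sin φ₁ · cos φ₂ · cos Δλ )
  = atan2(0.89369, 0.30535) = 71.136° → normalised to [0°, 360°): 71.136°.

71.1°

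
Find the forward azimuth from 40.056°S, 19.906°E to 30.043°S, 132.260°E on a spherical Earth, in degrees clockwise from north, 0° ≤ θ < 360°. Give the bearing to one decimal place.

Δλ = 132.260 − 19.906 = 112.354°.
θ = atan2( sin Δλ · cos φ₂ , cos φ₁ · sin φ₂ − sin φ₁ · cos φ₂ · cos Δλ )
  = atan2(0.80060, -0.59508) = 126.623° → normalised to [0°, 360°): 126.623°.

126.6°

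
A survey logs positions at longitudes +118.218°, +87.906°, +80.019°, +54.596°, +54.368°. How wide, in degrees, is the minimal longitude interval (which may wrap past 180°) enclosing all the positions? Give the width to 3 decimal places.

Sort the longitudes: +54.368°, +54.596°, +80.019°, +87.906°, +118.218°.
Eastward gaps between consecutive values (wrapping around): 0.228°, 25.423°, 7.887°, 30.312°, 296.150°.
Largest gap = 296.150° ⇒ minimal covering band is its complement: 360° − 296.150° = 63.850°.
Band runs from +54.368° eastward to +118.218°.

63.850°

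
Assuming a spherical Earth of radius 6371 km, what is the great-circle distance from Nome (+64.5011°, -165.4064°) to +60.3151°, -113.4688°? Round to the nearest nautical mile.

1424 nmi

Δλ = -113.4688 − -165.4064 = 51.9376°.
Δφ = 60.3151 − 64.5011 = -4.1860°.
a = sin²(Δφ/2) + cos φ₁ · cos φ₂ · sin²(Δλ/2) = 0.042212.
c = 2·atan2(√a, √(1−a)) = 0.41386 rad → d = 6371·c ≈ 2636.68 km ≈ 1423.69 nmi.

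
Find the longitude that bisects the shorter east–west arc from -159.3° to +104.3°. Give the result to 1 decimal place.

+152.5°

Signed shortest Δλ from -159.3° to +104.3° is -96.4°.
Midpoint longitude = -159.3° + (-96.4°)/2 = -159.3° − 48.2° = -207.5°.
Normalise into (−180°, 180°]: +152.5°.
(The naïve average (-159.3 + +104.3)/2 = -27.5° is on the wrong side of the globe.)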